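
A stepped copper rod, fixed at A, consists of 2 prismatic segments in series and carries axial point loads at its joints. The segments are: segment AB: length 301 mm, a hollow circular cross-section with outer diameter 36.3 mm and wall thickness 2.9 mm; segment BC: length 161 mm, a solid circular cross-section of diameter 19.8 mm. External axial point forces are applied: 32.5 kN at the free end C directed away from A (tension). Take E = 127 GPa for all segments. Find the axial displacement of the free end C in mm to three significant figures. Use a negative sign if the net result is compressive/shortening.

0.387 mm

Internal axial forces (sectioning from the free end, tension +): N_BC = 32.5 kN, N_AB = 32.5 kN.
A_AB = 304.3 mm².
A_BC = 307.9 mm².
δ_AB = 32500·301/(304.3·127000) = 0.2531 mm
δ_BC = 32500·161/(307.9·127000) = 0.1338 mm
δ = Σδ_i = 0.3869 mm.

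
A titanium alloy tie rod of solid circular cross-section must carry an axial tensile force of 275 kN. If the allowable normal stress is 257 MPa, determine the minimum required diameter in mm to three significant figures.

36.9 mm

Required area A ≥ P/σ_allow = 275000/257 = 1070 mm².
For a solid circular section, d ≥ √(4A/π) = 36.91 mm.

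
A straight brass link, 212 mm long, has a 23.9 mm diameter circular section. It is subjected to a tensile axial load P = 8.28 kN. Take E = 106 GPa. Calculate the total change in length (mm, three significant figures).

A = 448.6 mm².
δ_mech = NL/(AE) = 8280·212/(448.6·106000) = 0.03691 mm.

0.0369 mm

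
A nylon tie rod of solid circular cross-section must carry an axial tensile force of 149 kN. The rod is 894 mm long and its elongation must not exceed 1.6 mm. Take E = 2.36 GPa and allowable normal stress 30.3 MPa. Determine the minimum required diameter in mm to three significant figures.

Required area A ≥ P/σ_allow = 149000/30.3 = 4917 mm².
For a solid circular section, d ≥ √(4A/π) = 79.13 mm.
Elongation limit: A ≥ PL/(Eδ_allow) = 149000·894/(2360·1.6) = 35280 mm² ⇒ d ≥ 211.9 mm.
The elongation limit governs.

212 mm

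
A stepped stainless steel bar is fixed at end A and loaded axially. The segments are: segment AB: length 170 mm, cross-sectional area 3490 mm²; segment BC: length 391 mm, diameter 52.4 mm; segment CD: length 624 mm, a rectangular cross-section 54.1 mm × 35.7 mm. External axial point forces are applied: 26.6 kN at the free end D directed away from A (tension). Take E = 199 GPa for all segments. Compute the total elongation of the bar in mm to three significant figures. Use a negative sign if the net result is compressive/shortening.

0.0739 mm

Internal axial forces (sectioning from the free end, tension +): N_CD = 26.6 kN, N_BC = 26.6 kN, N_AB = 26.6 kN.
A_BC = 2157 mm².
A_CD = 1931 mm².
δ_AB = 26600·170/(3490·199000) = 0.006511 mm
δ_BC = 26600·391/(2157·199000) = 0.02424 mm
δ_CD = 26600·624/(1931·199000) = 0.04319 mm
δ = Σδ_i = 0.07393 mm.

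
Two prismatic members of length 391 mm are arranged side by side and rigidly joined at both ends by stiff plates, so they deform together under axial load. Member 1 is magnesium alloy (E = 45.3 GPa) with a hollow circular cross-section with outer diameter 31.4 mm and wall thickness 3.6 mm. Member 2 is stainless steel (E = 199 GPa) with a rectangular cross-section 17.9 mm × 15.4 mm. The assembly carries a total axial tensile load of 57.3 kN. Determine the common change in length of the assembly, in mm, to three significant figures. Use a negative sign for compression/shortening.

0.324 mm

A_1 = 314.4 mm².
A_2 = 275.7 mm².
Equal strain + equilibrium ⇒ each member carries load in proportion to AE: A₁E₁ = 14240000 N, A₂E₂ = 54860000 N, ΣAE = 69100000 N.
δ = PL/ΣAE = 57300·391/69100000 = 0.3242 mm.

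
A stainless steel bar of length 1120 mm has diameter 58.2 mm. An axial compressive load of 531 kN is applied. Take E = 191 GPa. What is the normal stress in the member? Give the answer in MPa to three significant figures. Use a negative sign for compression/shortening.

-200 MPa

A = 2660 mm².
σ = N/A = -531000/2660 = -199.6 MPa.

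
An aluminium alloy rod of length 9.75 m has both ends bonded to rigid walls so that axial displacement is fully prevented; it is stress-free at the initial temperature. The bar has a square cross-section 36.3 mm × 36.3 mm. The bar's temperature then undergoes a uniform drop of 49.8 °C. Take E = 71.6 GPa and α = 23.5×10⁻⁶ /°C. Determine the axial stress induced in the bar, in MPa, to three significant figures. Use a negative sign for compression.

Free thermal expansion αLΔT = 23.5e-6 · 9750 · -49.8 = -11.41 mm.
The walls impose strain ε = −(-11.41)/9750 = 1.1703e-03; σ = Eε = 71600 · 1.1703e-03 = 83.79 MPa.

83.8 MPa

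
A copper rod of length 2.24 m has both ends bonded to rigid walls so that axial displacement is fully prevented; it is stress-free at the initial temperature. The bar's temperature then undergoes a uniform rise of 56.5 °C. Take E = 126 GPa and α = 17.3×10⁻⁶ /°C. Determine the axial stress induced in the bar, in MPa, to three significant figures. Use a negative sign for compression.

-123 MPa

Free thermal expansion αLΔT = 17.3e-6 · 2240 · 56.5 = 2.189 mm.
The walls impose strain ε = −(2.189)/2240 = -9.7745e-04; σ = Eε = 126000 · -9.7745e-04 = -123.2 MPa.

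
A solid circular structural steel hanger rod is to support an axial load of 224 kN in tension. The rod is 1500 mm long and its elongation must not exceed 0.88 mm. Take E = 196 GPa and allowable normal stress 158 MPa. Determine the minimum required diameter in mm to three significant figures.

49.8 mm

Required area A ≥ P/σ_allow = 224000/158 = 1418 mm².
For a solid circular section, d ≥ √(4A/π) = 42.49 mm.
Elongation limit: A ≥ PL/(Eδ_allow) = 224000·1500/(196000·0.88) = 1948 mm² ⇒ d ≥ 49.8 mm.
The elongation limit governs.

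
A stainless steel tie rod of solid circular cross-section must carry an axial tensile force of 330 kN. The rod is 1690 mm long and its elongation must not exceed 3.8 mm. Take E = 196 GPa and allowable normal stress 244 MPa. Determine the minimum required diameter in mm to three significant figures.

Required area A ≥ P/σ_allow = 330000/244 = 1352 mm².
For a solid circular section, d ≥ √(4A/π) = 41.5 mm.
Elongation limit: A ≥ PL/(Eδ_allow) = 330000·1690/(196000·3.8) = 748.8 mm² ⇒ d ≥ 30.88 mm.
The stress limit governs.

41.5 mm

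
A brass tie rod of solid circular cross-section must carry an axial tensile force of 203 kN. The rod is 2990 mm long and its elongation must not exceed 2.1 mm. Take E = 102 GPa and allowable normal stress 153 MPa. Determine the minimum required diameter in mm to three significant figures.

60.1 mm

Required area A ≥ P/σ_allow = 203000/153 = 1327 mm².
For a solid circular section, d ≥ √(4A/π) = 41.1 mm.
Elongation limit: A ≥ PL/(Eδ_allow) = 203000·2990/(102000·2.1) = 2834 mm² ⇒ d ≥ 60.07 mm.
The elongation limit governs.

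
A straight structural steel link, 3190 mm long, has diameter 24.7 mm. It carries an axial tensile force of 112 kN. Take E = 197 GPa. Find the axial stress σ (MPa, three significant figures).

234 MPa

A = 479.2 mm².
σ = N/A = 112000/479.2 = 233.7 MPa.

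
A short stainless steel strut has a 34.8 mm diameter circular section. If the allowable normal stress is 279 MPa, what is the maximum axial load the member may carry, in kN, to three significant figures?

265 kN

A = 951.1 mm².
P_max = σ_allow · A = 279 · 951.1 = 265400 N = 265.4 kN.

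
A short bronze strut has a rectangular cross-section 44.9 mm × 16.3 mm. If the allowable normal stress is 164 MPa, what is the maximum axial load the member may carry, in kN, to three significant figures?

120 kN

A = 731.9 mm².
P_max = σ_allow · A = 164 · 731.9 = 120000 N = 120 kN.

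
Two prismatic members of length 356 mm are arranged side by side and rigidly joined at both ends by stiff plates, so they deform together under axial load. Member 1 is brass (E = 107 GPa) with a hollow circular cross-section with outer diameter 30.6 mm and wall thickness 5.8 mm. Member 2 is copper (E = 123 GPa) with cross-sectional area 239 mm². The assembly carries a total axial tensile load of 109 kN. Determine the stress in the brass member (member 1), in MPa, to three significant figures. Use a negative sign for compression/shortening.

150 MPa

A_1 = 451.9 mm².
Equal strain + equilibrium ⇒ each member carries load in proportion to AE: A₁E₁ = 48350000 N, A₂E₂ = 29400000 N, ΣAE = 77750000 N.
σ₁ = P·E₁/ΣAE = 109000·107000/77750000 = 150 MPa.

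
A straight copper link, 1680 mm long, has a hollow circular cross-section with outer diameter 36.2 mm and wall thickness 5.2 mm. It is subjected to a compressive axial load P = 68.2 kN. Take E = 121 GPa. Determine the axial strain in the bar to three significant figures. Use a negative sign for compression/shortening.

-0.00111

A = 506.4 mm².
σ = N/A = -134.7 MPa; ε = σ/E = -134.7/121000 = -1.113e-03.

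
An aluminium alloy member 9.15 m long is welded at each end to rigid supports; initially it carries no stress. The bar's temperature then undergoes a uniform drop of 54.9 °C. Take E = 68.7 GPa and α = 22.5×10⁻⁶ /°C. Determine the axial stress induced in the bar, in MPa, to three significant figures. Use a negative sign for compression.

Free thermal expansion αLΔT = 22.5e-6 · 9150 · -54.9 = -11.3 mm.
The walls impose strain ε = −(-11.3)/9150 = 1.2352e-03; σ = Eε = 68700 · 1.2352e-03 = 84.86 MPa.

84.9 MPa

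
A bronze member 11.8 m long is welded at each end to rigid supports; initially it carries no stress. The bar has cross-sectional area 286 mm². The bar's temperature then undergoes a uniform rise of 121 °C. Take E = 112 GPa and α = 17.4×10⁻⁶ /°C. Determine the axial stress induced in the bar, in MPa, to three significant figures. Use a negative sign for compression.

-236 MPa

Free thermal expansion αLΔT = 17.4e-6 · 11800 · 121 = 24.84 mm.
The walls impose strain ε = −(24.84)/11800 = -2.1054e-03; σ = Eε = 112000 · -2.1054e-03 = -235.8 MPa.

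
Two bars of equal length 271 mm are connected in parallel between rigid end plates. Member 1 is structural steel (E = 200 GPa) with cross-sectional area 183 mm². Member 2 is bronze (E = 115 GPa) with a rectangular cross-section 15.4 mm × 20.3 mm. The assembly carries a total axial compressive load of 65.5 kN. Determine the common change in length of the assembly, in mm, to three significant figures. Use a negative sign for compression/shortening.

-0.245 mm

A_2 = 312.6 mm².
Equal strain + equilibrium ⇒ each member carries load in proportion to AE: A₁E₁ = 36600000 N, A₂E₂ = 35950000 N, ΣAE = 72550000 N.
δ = PL/ΣAE = -65500·271/72550000 = -0.2447 mm.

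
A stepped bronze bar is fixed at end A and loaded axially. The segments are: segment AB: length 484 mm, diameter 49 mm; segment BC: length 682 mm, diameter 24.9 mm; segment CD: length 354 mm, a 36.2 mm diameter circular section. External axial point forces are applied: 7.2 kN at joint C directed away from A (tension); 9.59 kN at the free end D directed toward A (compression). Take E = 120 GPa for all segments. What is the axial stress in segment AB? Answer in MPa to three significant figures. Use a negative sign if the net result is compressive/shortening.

-1.27 MPa

Internal axial forces (sectioning from the free end, tension +): N_CD = -9.59 kN, N_BC = -2.39 kN, N_AB = -2.39 kN.
A_AB = 1886 mm².
σ_AB = N_AB/A_AB = -2390/1886 = -1.267 MPa.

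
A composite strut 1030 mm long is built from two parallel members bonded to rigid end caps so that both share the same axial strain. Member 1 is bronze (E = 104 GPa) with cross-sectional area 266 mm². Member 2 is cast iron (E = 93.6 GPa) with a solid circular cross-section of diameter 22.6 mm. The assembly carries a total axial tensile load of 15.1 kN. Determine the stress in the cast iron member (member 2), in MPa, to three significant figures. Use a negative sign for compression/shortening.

21.7 MPa

A_2 = 401.1 mm².
Equal strain + equilibrium ⇒ each member carries load in proportion to AE: A₁E₁ = 27660000 N, A₂E₂ = 37550000 N, ΣAE = 65210000 N.
σ₂ = P·E₂/ΣAE = 15100·93600/65210000 = 21.67 MPa.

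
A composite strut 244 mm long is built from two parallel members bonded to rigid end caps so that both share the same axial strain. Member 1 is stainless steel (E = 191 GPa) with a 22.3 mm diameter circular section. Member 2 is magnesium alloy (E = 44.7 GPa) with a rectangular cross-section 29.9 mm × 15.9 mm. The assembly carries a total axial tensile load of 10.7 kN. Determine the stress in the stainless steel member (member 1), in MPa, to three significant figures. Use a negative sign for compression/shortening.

A_1 = 390.6 mm².
A_2 = 475.4 mm².
Equal strain + equilibrium ⇒ each member carries load in proportion to AE: A₁E₁ = 74600000 N, A₂E₂ = 21250000 N, ΣAE = 95850000 N.
σ₁ = P·E₁/ΣAE = 10700·191000/95850000 = 21.32 MPa.

21.3 MPa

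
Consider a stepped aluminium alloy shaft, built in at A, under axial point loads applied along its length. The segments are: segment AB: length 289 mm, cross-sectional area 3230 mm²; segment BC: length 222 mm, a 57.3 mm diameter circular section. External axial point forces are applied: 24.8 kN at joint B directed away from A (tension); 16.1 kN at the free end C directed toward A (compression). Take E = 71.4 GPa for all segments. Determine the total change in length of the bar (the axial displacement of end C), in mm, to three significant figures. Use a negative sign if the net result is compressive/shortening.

-0.00851 mm

Internal axial forces (sectioning from the free end, tension +): N_BC = -16.1 kN, N_AB = 8.7 kN.
A_BC = 2579 mm².
δ_AB = 8700·289/(3230·71400) = 0.0109 mm
δ_BC = -16100·222/(2579·71400) = -0.01941 mm
δ = Σδ_i = -0.00851 mm.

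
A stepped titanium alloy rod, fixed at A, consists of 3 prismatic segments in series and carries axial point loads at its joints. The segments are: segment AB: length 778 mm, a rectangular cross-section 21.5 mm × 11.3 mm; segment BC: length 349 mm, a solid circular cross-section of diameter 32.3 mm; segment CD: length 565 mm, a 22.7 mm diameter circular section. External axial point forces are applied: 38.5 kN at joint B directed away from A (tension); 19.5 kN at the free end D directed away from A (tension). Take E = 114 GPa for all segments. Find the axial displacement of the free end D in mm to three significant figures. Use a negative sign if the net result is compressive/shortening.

1.94 mm

Internal axial forces (sectioning from the free end, tension +): N_CD = 19.5 kN, N_BC = 19.5 kN, N_AB = 58 kN.
A_AB = 243 mm².
A_BC = 819.4 mm².
A_CD = 404.7 mm².
δ_AB = 58000·778/(243·114000) = 1.629 mm
δ_BC = 19500·349/(819.4·114000) = 0.07286 mm
δ_CD = 19500·565/(404.7·114000) = 0.2388 mm
δ = Σδ_i = 1.941 mm.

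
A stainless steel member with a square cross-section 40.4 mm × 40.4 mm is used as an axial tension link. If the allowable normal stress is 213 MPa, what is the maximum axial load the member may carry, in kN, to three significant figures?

348 kN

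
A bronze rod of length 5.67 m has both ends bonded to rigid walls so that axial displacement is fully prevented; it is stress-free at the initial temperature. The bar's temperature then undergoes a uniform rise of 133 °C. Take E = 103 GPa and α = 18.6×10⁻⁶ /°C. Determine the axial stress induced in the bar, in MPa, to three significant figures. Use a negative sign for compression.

Free thermal expansion αLΔT = 18.6e-6 · 5670 · 133 = 14.03 mm.
The walls impose strain ε = −(14.03)/5670 = -2.4738e-03; σ = Eε = 103000 · -2.4738e-03 = -254.8 MPa.

-255 MPa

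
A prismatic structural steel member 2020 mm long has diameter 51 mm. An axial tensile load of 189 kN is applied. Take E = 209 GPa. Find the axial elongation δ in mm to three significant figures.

0.894 mm

A = 2043 mm².
δ_mech = NL/(AE) = 189000·2020/(2043·209000) = 0.8942 mm.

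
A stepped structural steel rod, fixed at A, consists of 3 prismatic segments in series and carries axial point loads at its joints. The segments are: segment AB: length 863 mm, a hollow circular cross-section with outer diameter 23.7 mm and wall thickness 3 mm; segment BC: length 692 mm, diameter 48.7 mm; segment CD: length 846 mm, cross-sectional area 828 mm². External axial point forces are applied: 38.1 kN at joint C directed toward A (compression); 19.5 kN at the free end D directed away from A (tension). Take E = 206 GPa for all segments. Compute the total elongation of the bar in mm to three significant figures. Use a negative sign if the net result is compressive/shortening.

-0.336 mm

Internal axial forces (sectioning from the free end, tension +): N_CD = 19.5 kN, N_BC = -18.6 kN, N_AB = -18.6 kN.
A_AB = 195.1 mm².
A_BC = 1863 mm².
δ_AB = -18600·863/(195.1·206000) = -0.3994 mm
δ_BC = -18600·692/(1863·206000) = -0.03354 mm
δ_CD = 19500·846/(828·206000) = 0.09672 mm
δ = Σδ_i = -0.3362 mm.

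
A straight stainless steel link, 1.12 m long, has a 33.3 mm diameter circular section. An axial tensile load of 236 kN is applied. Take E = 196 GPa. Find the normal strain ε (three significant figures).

A = 870.9 mm².
σ = N/A = 271 MPa; ε = σ/E = 271/196000 = 1.383e-03.

0.00138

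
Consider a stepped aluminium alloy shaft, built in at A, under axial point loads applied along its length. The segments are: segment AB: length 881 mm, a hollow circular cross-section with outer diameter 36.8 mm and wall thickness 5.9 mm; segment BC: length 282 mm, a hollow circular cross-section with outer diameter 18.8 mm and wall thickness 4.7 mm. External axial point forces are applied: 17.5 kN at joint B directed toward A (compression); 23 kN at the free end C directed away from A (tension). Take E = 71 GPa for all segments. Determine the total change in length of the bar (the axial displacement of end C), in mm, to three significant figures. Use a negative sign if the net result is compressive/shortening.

Internal axial forces (sectioning from the free end, tension +): N_BC = 23 kN, N_AB = 5.5 kN.
A_AB = 572.7 mm².
A_BC = 208.2 mm².
δ_AB = 5500·881/(572.7·71000) = 0.1192 mm
δ_BC = 23000·282/(208.2·71000) = 0.4388 mm
δ = Σδ_i = 0.5579 mm.

0.558 mm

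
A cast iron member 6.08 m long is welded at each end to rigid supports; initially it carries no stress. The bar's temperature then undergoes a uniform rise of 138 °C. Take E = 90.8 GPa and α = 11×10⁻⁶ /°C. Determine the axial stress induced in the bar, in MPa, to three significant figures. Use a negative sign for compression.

Free thermal expansion αLΔT = 11e-6 · 6080 · 138 = 9.229 mm.
The walls impose strain ε = −(9.229)/6080 = -1.5180e-03; σ = Eε = 90800 · -1.5180e-03 = -137.8 MPa.

-138 MPa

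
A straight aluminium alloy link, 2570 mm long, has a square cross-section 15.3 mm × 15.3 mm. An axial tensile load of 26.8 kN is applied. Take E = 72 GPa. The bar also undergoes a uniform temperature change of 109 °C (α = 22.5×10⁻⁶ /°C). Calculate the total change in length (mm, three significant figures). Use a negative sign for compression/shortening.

A = 234.1 mm².
δ_mech = NL/(AE) = 26800·2570/(234.1·72000) = 4.087 mm.
δ_thermal = αLΔT = 22.5e-6·2570·109 = 6.303 mm.
δ = δ_mech + δ_thermal = 10.39 mm.

10.4 mm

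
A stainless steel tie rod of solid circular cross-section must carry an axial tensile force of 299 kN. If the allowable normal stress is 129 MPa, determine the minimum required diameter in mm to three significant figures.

Required area A ≥ P/σ_allow = 299000/129 = 2318 mm².
For a solid circular section, d ≥ √(4A/π) = 54.32 mm.

54.3 mm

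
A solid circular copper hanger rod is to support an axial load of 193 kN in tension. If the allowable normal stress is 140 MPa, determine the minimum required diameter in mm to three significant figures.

Required area A ≥ P/σ_allow = 193000/140 = 1379 mm².
For a solid circular section, d ≥ √(4A/π) = 41.9 mm.

41.9 mm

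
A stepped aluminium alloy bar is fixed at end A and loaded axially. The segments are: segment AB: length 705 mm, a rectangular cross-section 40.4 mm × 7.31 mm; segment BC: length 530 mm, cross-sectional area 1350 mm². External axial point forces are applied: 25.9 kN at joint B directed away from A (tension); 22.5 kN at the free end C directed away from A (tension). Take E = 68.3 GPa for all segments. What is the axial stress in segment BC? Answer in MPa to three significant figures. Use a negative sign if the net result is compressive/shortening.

16.7 MPa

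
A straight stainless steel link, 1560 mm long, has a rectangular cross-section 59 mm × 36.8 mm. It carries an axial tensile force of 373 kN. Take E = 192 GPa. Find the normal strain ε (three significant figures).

8.95e-04

A = 2171 mm².
σ = N/A = 171.8 MPa; ε = σ/E = 171.8/192000 = 8.948e-04.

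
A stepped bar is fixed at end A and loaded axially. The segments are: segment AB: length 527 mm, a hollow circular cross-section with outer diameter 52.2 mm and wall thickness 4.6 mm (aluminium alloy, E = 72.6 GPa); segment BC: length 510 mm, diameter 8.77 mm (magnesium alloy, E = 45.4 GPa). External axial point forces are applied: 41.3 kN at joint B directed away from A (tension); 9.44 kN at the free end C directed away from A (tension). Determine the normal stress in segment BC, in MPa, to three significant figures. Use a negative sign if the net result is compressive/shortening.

156 MPa

Internal axial forces (sectioning from the free end, tension +): N_BC = 9.44 kN, N_AB = 50.74 kN.
A_BC = 60.41 mm².
σ_BC = N_BC/A_BC = 9440/60.41 = 156.3 MPa.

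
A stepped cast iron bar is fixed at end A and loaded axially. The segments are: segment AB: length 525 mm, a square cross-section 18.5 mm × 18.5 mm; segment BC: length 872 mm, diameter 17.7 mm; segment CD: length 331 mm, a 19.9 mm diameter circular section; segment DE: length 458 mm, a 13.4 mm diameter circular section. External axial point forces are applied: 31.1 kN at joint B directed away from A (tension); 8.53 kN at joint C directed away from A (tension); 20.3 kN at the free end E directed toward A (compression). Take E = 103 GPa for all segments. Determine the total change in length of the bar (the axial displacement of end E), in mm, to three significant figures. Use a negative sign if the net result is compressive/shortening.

-0.967 mm

Internal axial forces (sectioning from the free end, tension +): N_DE = -20.3 kN, N_CD = -20.3 kN, N_BC = -11.77 kN, N_AB = 19.33 kN.
A_AB = 342.2 mm².
A_BC = 246.1 mm².
A_CD = 311 mm².
A_DE = 141 mm².
δ_AB = 19330·525/(342.2·103000) = 0.2879 mm
δ_BC = -11770·872/(246.1·103000) = -0.405 mm
δ_CD = -20300·331/(311·103000) = -0.2097 mm
δ_DE = -20300·458/(141·103000) = -0.6401 mm
δ = Σδ_i = -0.9669 mm.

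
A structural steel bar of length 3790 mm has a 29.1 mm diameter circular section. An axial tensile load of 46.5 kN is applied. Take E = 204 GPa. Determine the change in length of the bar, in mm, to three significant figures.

A = 665.1 mm².
δ_mech = NL/(AE) = 46500·3790/(665.1·204000) = 1.299 mm.

1.30 mm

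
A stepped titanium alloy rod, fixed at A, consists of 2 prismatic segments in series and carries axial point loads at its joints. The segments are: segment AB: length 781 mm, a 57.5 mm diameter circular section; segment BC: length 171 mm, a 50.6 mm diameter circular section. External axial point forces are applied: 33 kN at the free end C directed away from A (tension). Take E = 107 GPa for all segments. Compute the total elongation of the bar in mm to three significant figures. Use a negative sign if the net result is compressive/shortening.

Internal axial forces (sectioning from the free end, tension +): N_BC = 33 kN, N_AB = 33 kN.
A_AB = 2597 mm².
A_BC = 2011 mm².
δ_AB = 33000·781/(2597·107000) = 0.09276 mm
δ_BC = 33000·171/(2011·107000) = 0.02623 mm
δ = Σδ_i = 0.119 mm.

0.119 mm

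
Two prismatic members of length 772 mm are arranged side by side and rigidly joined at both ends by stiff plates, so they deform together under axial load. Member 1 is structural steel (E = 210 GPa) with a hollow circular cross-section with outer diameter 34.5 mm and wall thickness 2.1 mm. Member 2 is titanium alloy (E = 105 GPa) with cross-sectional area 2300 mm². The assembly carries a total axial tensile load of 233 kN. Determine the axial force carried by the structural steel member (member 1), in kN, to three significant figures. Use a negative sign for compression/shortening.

A_1 = 213.8 mm².
Equal strain + equilibrium ⇒ each member carries load in proportion to AE: A₁E₁ = 44890000 N, A₂E₂ = 241500000 N, ΣAE = 286400000 N.
F₁ = P·A₁E₁/ΣAE = 233000·44890000/286400000 = 36520 N.

36.5 kN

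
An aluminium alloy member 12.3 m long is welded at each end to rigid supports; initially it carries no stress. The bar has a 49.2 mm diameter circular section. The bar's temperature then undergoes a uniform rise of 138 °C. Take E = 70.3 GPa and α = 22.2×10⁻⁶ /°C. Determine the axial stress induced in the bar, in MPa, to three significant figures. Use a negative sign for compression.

Free thermal expansion αLΔT = 22.2e-6 · 12300 · 138 = 37.68 mm.
The walls impose strain ε = −(37.68)/12300 = -3.0636e-03; σ = Eε = 70300 · -3.0636e-03 = -215.4 MPa.

-215 MPa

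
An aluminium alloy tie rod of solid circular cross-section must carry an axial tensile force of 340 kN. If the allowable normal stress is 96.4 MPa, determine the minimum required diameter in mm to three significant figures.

67.0 mm

Required area A ≥ P/σ_allow = 340000/96.4 = 3527 mm².
For a solid circular section, d ≥ √(4A/π) = 67.01 mm.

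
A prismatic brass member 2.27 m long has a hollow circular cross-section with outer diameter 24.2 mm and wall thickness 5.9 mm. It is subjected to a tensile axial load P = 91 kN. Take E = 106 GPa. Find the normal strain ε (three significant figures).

A = 339.2 mm².
σ = N/A = 268.3 MPa; ε = σ/E = 268.3/106000 = 2.531e-03.

0.00253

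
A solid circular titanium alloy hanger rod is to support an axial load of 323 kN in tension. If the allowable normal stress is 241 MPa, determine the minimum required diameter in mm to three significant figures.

41.3 mm

Required area A ≥ P/σ_allow = 323000/241 = 1340 mm².
For a solid circular section, d ≥ √(4A/π) = 41.31 mm.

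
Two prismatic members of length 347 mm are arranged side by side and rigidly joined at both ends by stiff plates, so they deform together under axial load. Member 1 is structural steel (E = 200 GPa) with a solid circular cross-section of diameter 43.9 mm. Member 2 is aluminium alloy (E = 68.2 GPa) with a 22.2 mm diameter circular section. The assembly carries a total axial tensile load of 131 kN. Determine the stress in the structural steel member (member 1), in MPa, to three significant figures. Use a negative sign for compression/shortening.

79.6 MPa

A_1 = 1514 mm².
A_2 = 387.1 mm².
Equal strain + equilibrium ⇒ each member carries load in proportion to AE: A₁E₁ = 302700000 N, A₂E₂ = 26400000 N, ΣAE = 329100000 N.
σ₁ = P·E₁/ΣAE = 131000·200000/329100000 = 79.61 MPa.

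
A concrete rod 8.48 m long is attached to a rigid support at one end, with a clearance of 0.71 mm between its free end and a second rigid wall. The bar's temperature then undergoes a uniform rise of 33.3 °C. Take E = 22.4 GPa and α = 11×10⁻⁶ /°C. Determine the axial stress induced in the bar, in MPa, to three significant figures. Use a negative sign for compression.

Free thermal expansion αLΔT = 11e-6 · 8480 · 33.3 = 3.106 mm.
The walls engage after the gap closes; constrained expansion = 3.106 − 0.71 = 2.396 mm.
The walls impose strain ε = −(2.396)/8480 = -2.8257e-04; σ = Eε = 22400 · -2.8257e-04 = -6.33 MPa.

-6.33 MPa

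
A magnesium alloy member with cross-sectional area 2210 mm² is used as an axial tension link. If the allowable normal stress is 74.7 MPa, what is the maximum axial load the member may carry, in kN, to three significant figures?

165 kN

P_max = σ_allow · A = 74.7 · 2210 = 165100 N = 165.1 kN.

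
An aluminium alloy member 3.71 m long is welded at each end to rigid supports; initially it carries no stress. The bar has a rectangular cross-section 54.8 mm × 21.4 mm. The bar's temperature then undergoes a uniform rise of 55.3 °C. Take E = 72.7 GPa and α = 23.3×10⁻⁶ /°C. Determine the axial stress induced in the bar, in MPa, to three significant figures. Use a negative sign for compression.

Free thermal expansion αLΔT = 23.3e-6 · 3710 · 55.3 = 4.78 mm.
The walls impose strain ε = −(4.78)/3710 = -1.2885e-03; σ = Eε = 72700 · -1.2885e-03 = -93.67 MPa.

-93.7 MPa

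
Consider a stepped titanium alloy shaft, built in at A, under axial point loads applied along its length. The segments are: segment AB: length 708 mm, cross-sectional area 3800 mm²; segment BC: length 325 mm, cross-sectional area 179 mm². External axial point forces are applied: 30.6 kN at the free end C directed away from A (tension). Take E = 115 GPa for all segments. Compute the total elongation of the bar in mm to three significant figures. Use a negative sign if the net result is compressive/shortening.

0.533 mm

Internal axial forces (sectioning from the free end, tension +): N_BC = 30.6 kN, N_AB = 30.6 kN.
δ_AB = 30600·708/(3800·115000) = 0.04958 mm
δ_BC = 30600·325/(179·115000) = 0.4831 mm
δ = Σδ_i = 0.5327 mm.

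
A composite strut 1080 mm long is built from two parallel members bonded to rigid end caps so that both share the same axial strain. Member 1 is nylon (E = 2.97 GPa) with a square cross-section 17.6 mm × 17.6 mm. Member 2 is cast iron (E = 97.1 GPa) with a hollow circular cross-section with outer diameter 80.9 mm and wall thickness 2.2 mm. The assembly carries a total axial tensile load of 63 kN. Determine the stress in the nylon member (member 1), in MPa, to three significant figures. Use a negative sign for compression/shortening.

A_1 = 309.8 mm².
A_2 = 543.9 mm².
Equal strain + equilibrium ⇒ each member carries load in proportion to AE: A₁E₁ = 920000 N, A₂E₂ = 52820000 N, ΣAE = 53740000 N.
σ₁ = P·E₁/ΣAE = 63000·2970/53740000 = 3.482 MPa.

3.48 MPa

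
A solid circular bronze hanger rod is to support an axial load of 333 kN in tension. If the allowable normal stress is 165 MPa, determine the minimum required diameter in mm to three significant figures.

Required area A ≥ P/σ_allow = 333000/165 = 2018 mm².
For a solid circular section, d ≥ √(4A/π) = 50.69 mm.

50.7 mm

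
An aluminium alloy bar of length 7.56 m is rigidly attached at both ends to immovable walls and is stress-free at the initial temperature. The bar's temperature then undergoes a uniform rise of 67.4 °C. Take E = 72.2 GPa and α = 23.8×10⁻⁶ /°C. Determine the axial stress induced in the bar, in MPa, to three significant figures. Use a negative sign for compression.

-116 MPa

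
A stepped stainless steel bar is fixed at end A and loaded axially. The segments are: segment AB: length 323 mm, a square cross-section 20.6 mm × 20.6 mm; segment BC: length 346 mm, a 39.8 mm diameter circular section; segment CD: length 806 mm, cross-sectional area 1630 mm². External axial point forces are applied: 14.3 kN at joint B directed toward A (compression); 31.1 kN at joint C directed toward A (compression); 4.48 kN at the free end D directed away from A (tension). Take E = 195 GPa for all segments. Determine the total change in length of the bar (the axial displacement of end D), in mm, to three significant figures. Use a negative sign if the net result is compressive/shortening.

-0.186 mm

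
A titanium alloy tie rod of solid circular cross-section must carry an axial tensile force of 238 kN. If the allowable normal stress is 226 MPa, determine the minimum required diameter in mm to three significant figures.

36.6 mm

Required area A ≥ P/σ_allow = 238000/226 = 1053 mm².
For a solid circular section, d ≥ √(4A/π) = 36.62 mm.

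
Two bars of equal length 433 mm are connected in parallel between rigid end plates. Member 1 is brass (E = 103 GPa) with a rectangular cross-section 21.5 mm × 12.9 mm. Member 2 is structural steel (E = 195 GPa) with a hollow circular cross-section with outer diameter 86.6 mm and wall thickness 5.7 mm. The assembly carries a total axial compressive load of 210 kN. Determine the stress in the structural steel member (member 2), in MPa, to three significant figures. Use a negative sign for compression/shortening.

-132 MPa

A_1 = 277.4 mm².
A_2 = 1449 mm².
Equal strain + equilibrium ⇒ each member carries load in proportion to AE: A₁E₁ = 28570000 N, A₂E₂ = 282500000 N, ΣAE = 311100000 N.
σ₂ = P·E₂/ΣAE = -210000·195000/311100000 = -131.6 MPa.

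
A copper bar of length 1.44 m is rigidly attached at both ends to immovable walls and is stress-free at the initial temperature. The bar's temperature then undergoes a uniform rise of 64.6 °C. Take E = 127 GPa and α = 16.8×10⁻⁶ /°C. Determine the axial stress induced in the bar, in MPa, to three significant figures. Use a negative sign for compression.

-138 MPa

Free thermal expansion αLΔT = 16.8e-6 · 1440 · 64.6 = 1.563 mm.
The walls impose strain ε = −(1.563)/1440 = -1.0853e-03; σ = Eε = 127000 · -1.0853e-03 = -137.8 MPa.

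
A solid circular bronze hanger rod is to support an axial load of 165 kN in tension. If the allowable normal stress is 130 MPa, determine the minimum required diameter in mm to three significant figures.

Required area A ≥ P/σ_allow = 165000/130 = 1269 mm².
For a solid circular section, d ≥ √(4A/π) = 40.2 mm.

40.2 mm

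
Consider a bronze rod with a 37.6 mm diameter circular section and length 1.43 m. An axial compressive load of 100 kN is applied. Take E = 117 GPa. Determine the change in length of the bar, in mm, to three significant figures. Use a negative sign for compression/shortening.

-1.10 mm

A = 1110 mm².
δ_mech = NL/(AE) = -100000·1430/(1110·117000) = -1.101 mm.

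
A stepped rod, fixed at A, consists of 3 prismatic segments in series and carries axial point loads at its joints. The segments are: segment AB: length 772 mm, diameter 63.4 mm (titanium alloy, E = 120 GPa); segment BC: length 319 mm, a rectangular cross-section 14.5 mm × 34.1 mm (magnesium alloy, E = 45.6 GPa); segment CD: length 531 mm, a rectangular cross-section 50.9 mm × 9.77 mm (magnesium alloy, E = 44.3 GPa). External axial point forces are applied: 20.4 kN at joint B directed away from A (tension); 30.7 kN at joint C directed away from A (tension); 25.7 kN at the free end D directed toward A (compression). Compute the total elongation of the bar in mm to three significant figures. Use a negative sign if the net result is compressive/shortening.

-0.497 mm

Internal axial forces (sectioning from the free end, tension +): N_CD = -25.7 kN, N_BC = 5 kN, N_AB = 25.4 kN.
A_AB = 3157 mm².
A_BC = 494.5 mm².
A_CD = 497.3 mm².
δ_AB = 25400·772/(3157·120000) = 0.05176 mm
δ_BC = 5000·319/(494.5·45600) = 0.07074 mm
δ_CD = -25700·531/(497.3·44300) = -0.6195 mm
δ = Σδ_i = -0.497 mm.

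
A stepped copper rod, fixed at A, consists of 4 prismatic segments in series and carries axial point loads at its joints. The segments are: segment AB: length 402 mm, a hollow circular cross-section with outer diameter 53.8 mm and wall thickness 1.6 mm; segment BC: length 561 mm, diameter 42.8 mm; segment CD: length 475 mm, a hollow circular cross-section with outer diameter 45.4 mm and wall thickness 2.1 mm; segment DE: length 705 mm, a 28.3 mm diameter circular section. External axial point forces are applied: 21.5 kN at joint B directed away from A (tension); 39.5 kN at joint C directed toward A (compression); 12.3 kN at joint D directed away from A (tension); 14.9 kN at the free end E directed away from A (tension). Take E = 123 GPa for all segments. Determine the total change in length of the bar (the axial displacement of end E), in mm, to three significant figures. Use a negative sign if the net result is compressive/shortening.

0.579 mm

Internal axial forces (sectioning from the free end, tension +): N_DE = 14.9 kN, N_CD = 27.2 kN, N_BC = -12.3 kN, N_AB = 9.2 kN.
A_AB = 262.4 mm².
A_BC = 1439 mm².
A_CD = 285.7 mm².
A_DE = 629 mm².
δ_AB = 9200·402/(262.4·123000) = 0.1146 mm
δ_BC = -12300·561/(1439·123000) = -0.03899 mm
δ_CD = 27200·475/(285.7·123000) = 0.3677 mm
δ_DE = 14900·705/(629·123000) = 0.1358 mm
δ = Σδ_i = 0.5791 mm.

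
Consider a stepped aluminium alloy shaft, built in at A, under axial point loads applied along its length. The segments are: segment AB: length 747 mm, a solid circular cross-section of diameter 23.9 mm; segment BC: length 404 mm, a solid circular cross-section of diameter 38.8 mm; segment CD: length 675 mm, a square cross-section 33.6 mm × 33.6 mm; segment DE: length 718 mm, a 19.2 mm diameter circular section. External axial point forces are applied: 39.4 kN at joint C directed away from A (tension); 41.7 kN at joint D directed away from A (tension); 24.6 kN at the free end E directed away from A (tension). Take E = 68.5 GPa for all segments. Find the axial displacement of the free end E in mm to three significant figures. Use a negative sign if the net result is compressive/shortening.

Internal axial forces (sectioning from the free end, tension +): N_DE = 24.6 kN, N_CD = 66.3 kN, N_BC = 105.7 kN, N_AB = 105.7 kN.
A_AB = 448.6 mm².
A_BC = 1182 mm².
A_CD = 1129 mm².
A_DE = 289.5 mm².
δ_AB = 105700·747/(448.6·68500) = 2.569 mm
δ_BC = 105700·404/(1182·68500) = 0.5272 mm
δ_CD = 66300·675/(1129·68500) = 0.5787 mm
δ_DE = 24600·718/(289.5·68500) = 0.8906 mm
δ = Σδ_i = 4.566 mm.

4.57 mm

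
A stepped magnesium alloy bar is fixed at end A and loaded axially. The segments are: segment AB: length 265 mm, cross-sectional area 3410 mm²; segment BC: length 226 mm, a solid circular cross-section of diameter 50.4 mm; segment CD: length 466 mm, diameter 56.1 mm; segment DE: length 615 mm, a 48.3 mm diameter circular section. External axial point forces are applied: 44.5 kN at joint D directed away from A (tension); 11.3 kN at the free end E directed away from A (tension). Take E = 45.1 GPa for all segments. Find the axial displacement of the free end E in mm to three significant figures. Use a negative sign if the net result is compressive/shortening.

0.554 mm

Internal axial forces (sectioning from the free end, tension +): N_DE = 11.3 kN, N_CD = 55.8 kN, N_BC = 55.8 kN, N_AB = 55.8 kN.
A_BC = 1995 mm².
A_CD = 2472 mm².
A_DE = 1832 mm².
δ_AB = 55800·265/(3410·45100) = 0.09615 mm
δ_BC = 55800·226/(1995·45100) = 0.1402 mm
δ_CD = 55800·466/(2472·45100) = 0.2333 mm
δ_DE = 11300·615/(1832·45100) = 0.0841 mm
δ = Σδ_i = 0.5537 mm.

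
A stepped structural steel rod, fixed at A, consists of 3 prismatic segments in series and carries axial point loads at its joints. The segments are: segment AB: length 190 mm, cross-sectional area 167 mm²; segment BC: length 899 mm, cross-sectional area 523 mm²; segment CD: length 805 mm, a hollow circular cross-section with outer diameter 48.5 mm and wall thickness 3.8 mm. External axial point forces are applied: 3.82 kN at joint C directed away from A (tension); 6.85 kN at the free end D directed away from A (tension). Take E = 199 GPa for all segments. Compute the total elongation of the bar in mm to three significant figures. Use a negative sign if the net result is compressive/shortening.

0.205 mm

Internal axial forces (sectioning from the free end, tension +): N_CD = 6.85 kN, N_BC = 10.67 kN, N_AB = 10.67 kN.
A_CD = 533.6 mm².
δ_AB = 10670·190/(167·199000) = 0.061 mm
δ_BC = 10670·899/(523·199000) = 0.09217 mm
δ_CD = 6850·805/(533.6·199000) = 0.05193 mm
δ = Σδ_i = 0.2051 mm.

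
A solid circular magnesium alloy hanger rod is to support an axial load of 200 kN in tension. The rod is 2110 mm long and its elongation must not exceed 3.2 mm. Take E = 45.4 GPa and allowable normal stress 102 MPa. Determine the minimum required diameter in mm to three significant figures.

Required area A ≥ P/σ_allow = 200000/102 = 1961 mm².
For a solid circular section, d ≥ √(4A/π) = 49.97 mm.
Elongation limit: A ≥ PL/(Eδ_allow) = 200000·2110/(45400·3.2) = 2905 mm² ⇒ d ≥ 60.81 mm.
The elongation limit governs.

60.8 mm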